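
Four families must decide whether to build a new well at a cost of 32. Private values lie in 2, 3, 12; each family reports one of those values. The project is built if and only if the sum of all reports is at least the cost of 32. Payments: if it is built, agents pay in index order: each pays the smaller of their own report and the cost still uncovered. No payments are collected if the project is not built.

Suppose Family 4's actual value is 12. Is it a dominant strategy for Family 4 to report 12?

Check each profile of the others' reports and compare truth against every alternative report.
Others report (3, 12, 12): truth gives 7, best alternative gives 0.
Others report (12, 3, 12): truth gives 7, best alternative gives 0.
Others report (12, 12, 3): truth gives 7, best alternative gives 0.
Others report (2, 12, 12): truth gives 6, best alternative gives 0.
Others report (12, 2, 12): truth gives 6, best alternative gives 0.
Others report (12, 12, 2): truth gives 6, best alternative gives 0.
(Remaining 21 profiles checked similarly; truth is weakly best in each.)
In every case the truthful report is at least as good as any alternative, so it is a dominant strategy.

Yes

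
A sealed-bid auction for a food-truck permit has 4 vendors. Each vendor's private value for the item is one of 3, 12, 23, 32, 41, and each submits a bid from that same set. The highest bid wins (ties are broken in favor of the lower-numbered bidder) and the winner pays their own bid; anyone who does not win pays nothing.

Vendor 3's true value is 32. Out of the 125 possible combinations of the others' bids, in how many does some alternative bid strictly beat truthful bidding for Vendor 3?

Others bid (3, 3, 3): truth gives 0; bid 12 gives 20 > 0. Violating.
Others bid (3, 3, 12): truth gives 0; bid 12 gives 20 > 0. Violating.
Others bid (3, 3, 23): truth gives 0; bid 23 gives 9 > 0. Violating.
Others bid (3, 12, 3): truth gives 0; bid 23 gives 9 > 0. Violating.
Others bid (3, 3, 32): truth gives 0; no alternative beats it.
Others bid (3, 3, 41): truth gives 0; no alternative beats it.
(Checking all 125 profiles: 12 have a profitable deviation, 113 do not.)

12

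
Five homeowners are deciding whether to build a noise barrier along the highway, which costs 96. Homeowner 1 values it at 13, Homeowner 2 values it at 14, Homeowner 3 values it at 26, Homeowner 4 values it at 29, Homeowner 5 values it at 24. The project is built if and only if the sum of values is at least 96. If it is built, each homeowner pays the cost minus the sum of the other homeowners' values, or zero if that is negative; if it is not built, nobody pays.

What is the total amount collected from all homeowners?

Total value 106 ≥ cost 96, so it is built.
Homeowner 1: others sum to 93; max(0, 96 - 93) = 3.
Homeowner 2: others sum to 92; max(0, 96 - 92) = 4.
Homeowner 3: others sum to 80; max(0, 96 - 80) = 16.
Homeowner 4: others sum to 77; max(0, 96 - 77) = 19.
Homeowner 5: others sum to 82; max(0, 96 - 82) = 14.
Total collected = 3 + 4 + 16 + 19 + 14 = 56.

56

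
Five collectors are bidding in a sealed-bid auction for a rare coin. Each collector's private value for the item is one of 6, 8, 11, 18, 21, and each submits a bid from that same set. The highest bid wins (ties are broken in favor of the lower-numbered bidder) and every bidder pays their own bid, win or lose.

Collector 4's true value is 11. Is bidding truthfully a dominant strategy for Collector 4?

No

Consider the case where Collector 1 bids 6, Collector 2 bids 6, Collector 3 bids 6 and Collector 5 bids 6.
Truthful bid 11: wins, pays 11, utility 11 - 11 = 0.
Bid 8 instead: wins, pays 8, utility 11 - 8 = 3.
Since 3 > 0, bidding 8 is strictly better here, so truthful bidding is not dominant.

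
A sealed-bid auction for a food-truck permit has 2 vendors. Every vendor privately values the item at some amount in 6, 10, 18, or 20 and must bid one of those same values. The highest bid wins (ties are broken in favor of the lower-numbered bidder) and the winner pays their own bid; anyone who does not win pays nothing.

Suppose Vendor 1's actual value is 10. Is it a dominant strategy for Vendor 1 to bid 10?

No

Consider the case where Vendor 2 bids 6.
Truthful bid 10: wins, pays 10, utility 10 - 10 = 0.
Bid 6 instead: wins, pays 6, utility 10 - 6 = 4.
Since 4 > 0, bidding 6 is strictly better here, so truthful bidding is not dominant.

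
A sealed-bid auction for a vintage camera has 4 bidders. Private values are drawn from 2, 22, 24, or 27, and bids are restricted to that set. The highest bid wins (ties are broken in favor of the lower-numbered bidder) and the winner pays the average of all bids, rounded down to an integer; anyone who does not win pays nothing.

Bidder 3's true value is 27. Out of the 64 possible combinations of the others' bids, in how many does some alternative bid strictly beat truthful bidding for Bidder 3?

Others bid (2, 2, 2): truth gives 19; bid 22 gives 20 > 19. Violating.
Others bid (2, 2, 22): truth gives 14; bid 22 gives 15 > 14. Violating.
Others bid (2, 22, 2): truth gives 14; bid 24 gives 15 > 14. Violating.
Others bid (2, 22, 22): truth gives 9; bid 24 gives 10 > 9. Violating.
Others bid (2, 2, 24): truth gives 14; no alternative beats it.
Others bid (2, 2, 27): truth gives 13; no alternative beats it.
(Checking all 64 profiles: 8 have a profitable deviation, 56 do not.)

8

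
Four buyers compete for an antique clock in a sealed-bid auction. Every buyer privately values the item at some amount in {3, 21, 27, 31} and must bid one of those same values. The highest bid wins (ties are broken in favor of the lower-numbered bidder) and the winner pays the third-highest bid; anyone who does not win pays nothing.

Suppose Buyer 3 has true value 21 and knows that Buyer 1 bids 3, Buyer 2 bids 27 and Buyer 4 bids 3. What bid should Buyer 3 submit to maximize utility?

Bid 3: loses, pays 0, utility 0.
Bid 21: loses, pays 0, utility 0.
Bid 27: loses, pays 0, utility 0.
Bid 31: wins, pays 3, utility 21 - 3 = 18.
The best choice is 31 with utility 18.

31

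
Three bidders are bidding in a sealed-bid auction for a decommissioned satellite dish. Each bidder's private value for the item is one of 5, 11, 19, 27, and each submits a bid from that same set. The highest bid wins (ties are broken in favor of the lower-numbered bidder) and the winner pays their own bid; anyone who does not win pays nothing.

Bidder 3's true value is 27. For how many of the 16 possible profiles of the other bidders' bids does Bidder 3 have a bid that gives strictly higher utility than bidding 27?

4

Others bid (5, 5): truth gives 0; bid 11 gives 16 > 0. Violating.
Others bid (5, 11): truth gives 0; bid 19 gives 8 > 0. Violating.
Others bid (11, 5): truth gives 0; bid 19 gives 8 > 0. Violating.
Others bid (11, 11): truth gives 0; bid 19 gives 8 > 0. Violating.
Others bid (5, 19): truth gives 0; no alternative beats it.
Others bid (5, 27): truth gives 0; no alternative beats it.
(Checking all 16 profiles: 4 have a profitable deviation, 12 do not.)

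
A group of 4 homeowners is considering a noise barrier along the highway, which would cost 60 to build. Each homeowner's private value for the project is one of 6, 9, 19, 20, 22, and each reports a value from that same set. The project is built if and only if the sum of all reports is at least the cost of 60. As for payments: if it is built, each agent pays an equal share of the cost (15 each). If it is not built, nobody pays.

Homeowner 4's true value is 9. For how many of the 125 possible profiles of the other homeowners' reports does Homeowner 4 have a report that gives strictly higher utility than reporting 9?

9

Others report (9, 20, 22): truth gives -6; report 6 gives 0 > -6. Violating.
Others report (9, 22, 20): truth gives -6; report 6 gives 0 > -6. Violating.
Others report (9, 22, 22): truth gives -6; report 6 gives 0 > -6. Violating.
Others report (20, 9, 22): truth gives -6; report 6 gives 0 > -6. Violating.
Others report (6, 6, 6): truth gives 0; no alternative beats it.
Others report (6, 6, 9): truth gives 0; no alternative beats it.
(Checking all 125 profiles: 9 have a profitable deviation, 116 do not.)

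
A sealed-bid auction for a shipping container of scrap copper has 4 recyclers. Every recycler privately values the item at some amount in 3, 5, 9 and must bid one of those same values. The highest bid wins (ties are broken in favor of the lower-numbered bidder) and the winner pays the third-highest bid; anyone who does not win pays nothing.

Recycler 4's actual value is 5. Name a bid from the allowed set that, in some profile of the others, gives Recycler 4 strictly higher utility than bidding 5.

9

Suppose Recycler 1 bids 3, Recycler 2 bids 3 and Recycler 3 bids 5.
Bid 5: loses, pays 0, utility 0.
Bid 9: wins, pays 3, utility 5 - 3 = 2.
So bidding 9 beats truth here (2 > 0).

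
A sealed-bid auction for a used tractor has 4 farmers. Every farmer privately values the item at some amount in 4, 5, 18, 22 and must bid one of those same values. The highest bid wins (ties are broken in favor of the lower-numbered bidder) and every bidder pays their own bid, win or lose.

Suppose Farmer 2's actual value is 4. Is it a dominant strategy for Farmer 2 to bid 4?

Consider the case where Farmer 1 bids 4, Farmer 3 bids 4 and Farmer 4 bids 4.
Truthful bid 4: loses but pays 4, utility -4.
Bid 5 instead: wins, pays 5, utility 4 - 5 = -1.
Since -1 > -4, bidding 5 is strictly better here, so truthful bidding is not dominant.

No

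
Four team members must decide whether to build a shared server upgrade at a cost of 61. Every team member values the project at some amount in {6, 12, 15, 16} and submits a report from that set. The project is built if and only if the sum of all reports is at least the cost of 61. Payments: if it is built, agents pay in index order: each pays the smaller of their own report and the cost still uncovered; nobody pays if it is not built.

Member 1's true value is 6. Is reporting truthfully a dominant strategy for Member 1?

Yes

Check each profile of the others' reports and compare truth against every alternative report.
Others report (6, 6, 6): truth gives 0, best alternative gives 0.
Others report (6, 6, 12): truth gives 0, best alternative gives 0.
Others report (6, 6, 15): truth gives 0, best alternative gives 0.
Others report (6, 6, 16): truth gives 0, best alternative gives 0.
Others report (6, 12, 6): truth gives 0, best alternative gives 0.
Others report (6, 12, 12): truth gives 0, best alternative gives 0.
(Remaining 58 profiles checked similarly; truth is weakly best in each.)
In every case the truthful report is at least as good as any alternative, so it is a dominant strategy.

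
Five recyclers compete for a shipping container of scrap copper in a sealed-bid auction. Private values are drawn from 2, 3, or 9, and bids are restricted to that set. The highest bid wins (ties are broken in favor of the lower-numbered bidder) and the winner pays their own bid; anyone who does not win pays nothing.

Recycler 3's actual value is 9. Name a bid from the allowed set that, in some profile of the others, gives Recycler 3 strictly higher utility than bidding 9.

3

Suppose Recycler 1 bids 2, Recycler 2 bids 2, Recycler 4 bids 2 and Recycler 5 bids 2.
Bid 9: wins, pays 9, utility 9 - 9 = 0.
Bid 3: wins, pays 3, utility 9 - 3 = 6.
So bidding 3 beats truth here (6 > 0).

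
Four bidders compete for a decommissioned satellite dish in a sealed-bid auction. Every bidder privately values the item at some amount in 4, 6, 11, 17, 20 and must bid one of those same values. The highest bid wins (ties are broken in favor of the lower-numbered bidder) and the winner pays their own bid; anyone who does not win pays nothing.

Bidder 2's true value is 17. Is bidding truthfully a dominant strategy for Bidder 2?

Consider the case where Bidder 1 bids 4, Bidder 3 bids 4 and Bidder 4 bids 4.
Truthful bid 17: wins, pays 17, utility 17 - 17 = 0.
Bid 6 instead: wins, pays 6, utility 17 - 6 = 11.
Since 11 > 0, bidding 6 is strictly better here, so truthful bidding is not dominant.

No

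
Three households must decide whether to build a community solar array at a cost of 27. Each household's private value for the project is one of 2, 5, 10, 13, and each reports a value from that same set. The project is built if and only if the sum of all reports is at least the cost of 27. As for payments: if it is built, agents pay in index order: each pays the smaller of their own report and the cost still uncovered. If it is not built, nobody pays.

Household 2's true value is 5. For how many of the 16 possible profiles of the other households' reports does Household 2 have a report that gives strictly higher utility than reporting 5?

1

Others report (13, 13): truth gives 0; report 2 gives 3 > 0. Violating.
Others report (2, 2): truth gives 0; no alternative beats it.
Others report (2, 5): truth gives 0; no alternative beats it.
(Checking all 16 profiles: 1 has a profitable deviation, 15 do not.)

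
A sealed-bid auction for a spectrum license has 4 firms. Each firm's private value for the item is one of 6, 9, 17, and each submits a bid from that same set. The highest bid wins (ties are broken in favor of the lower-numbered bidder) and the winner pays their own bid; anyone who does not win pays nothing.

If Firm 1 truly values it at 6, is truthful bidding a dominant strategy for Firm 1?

Check each profile of the others' bids and compare truth against every alternative bid.
Others bid (6, 6, 6): truth gives 0, best alternative gives -3.
Others bid (6, 6, 9): truth gives 0, best alternative gives -3.
Others bid (6, 9, 6): truth gives 0, best alternative gives -3.
Others bid (6, 9, 9): truth gives 0, best alternative gives -3.
Others bid (9, 6, 6): truth gives 0, best alternative gives -3.
Others bid (9, 6, 9): truth gives 0, best alternative gives -3.
(Remaining 21 profiles checked similarly; truth is weakly best in each.)
In every case the truthful bid is at least as good as any alternative, so it is a dominant strategy.

Yes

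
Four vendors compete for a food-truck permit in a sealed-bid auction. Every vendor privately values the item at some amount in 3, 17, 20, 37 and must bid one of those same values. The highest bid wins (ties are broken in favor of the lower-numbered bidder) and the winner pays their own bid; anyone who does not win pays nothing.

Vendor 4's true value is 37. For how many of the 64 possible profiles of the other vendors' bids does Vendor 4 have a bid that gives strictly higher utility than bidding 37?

8

Others bid (3, 3, 3): truth gives 0; bid 17 gives 20 > 0. Violating.
Others bid (3, 3, 17): truth gives 0; bid 20 gives 17 > 0. Violating.
Others bid (3, 17, 3): truth gives 0; bid 20 gives 17 > 0. Violating.
Others bid (3, 17, 17): truth gives 0; bid 20 gives 17 > 0. Violating.
Others bid (3, 3, 20): truth gives 0; no alternative beats it.
Others bid (3, 3, 37): truth gives 0; no alternative beats it.
(Checking all 64 profiles: 8 have a profitable deviation, 56 do not.)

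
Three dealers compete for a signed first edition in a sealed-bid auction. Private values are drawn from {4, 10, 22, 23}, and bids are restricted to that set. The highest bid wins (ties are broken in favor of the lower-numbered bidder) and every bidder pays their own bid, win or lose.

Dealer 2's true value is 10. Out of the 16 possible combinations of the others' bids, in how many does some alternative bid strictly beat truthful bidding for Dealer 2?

14

Others bid (4, 22): truth gives -10; bid 4 gives -4 > -10. Violating.
Others bid (4, 23): truth gives -10; bid 4 gives -4 > -10. Violating.
Others bid (10, 4): truth gives -10; bid 4 gives -4 > -10. Violating.
Others bid (10, 10): truth gives -10; bid 4 gives -4 > -10. Violating.
Others bid (4, 4): truth gives 0; no alternative beats it.
Others bid (4, 10): truth gives 0; no alternative beats it.
(Checking all 16 profiles: 14 have a profitable deviation, 2 do not.)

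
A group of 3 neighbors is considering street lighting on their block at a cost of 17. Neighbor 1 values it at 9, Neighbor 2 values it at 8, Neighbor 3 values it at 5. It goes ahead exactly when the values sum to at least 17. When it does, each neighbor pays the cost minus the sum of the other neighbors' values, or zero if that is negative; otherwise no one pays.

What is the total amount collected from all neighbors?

7

Total value 22 ≥ cost 17, so it is built.
Neighbor 1: others sum to 13; max(0, 17 - 13) = 4.
Neighbor 2: others sum to 14; max(0, 17 - 14) = 3.
Neighbor 3: others sum to 17; max(0, 17 - 17) = 0.
Total collected = 4 + 3 + 0 = 7.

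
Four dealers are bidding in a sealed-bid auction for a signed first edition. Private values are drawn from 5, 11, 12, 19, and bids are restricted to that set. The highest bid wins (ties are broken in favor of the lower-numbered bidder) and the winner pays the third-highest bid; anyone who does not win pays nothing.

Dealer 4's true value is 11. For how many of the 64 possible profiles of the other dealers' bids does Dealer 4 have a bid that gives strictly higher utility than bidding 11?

Others bid (5, 5, 11): truth gives 0; bid 12 gives 6 > 0. Violating.
Others bid (5, 5, 12): truth gives 0; bid 19 gives 6 > 0. Violating.
Others bid (5, 11, 5): truth gives 0; bid 12 gives 6 > 0. Violating.
Others bid (5, 12, 5): truth gives 0; bid 19 gives 6 > 0. Violating.
Others bid (5, 5, 5): truth gives 6; no alternative beats it.
Others bid (5, 5, 19): truth gives 0; no alternative beats it.
(Checking all 64 profiles: 6 have a profitable deviation, 58 do not.)

6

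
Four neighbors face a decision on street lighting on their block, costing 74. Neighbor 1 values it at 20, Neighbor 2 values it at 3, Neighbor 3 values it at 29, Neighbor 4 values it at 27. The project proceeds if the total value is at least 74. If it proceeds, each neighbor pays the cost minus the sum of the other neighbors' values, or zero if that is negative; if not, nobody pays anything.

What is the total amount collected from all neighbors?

61

Total value 79 ≥ cost 74, so it is built.
Neighbor 1: others sum to 59; max(0, 74 - 59) = 15.
Neighbor 2: others sum to 76; max(0, 74 - 76) = 0.
Neighbor 3: others sum to 50; max(0, 74 - 50) = 24.
Neighbor 4: others sum to 52; max(0, 74 - 52) = 22.
Total collected = 15 + 0 + 24 + 22 = 61.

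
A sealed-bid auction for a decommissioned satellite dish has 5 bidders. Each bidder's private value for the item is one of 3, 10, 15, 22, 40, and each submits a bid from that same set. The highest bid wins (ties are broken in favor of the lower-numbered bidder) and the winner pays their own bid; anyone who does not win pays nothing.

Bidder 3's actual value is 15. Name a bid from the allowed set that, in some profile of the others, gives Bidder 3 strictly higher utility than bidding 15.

Suppose Bidder 1 bids 3, Bidder 2 bids 3, Bidder 4 bids 3 and Bidder 5 bids 3.
Bid 15: wins, pays 15, utility 15 - 15 = 0.
Bid 10: wins, pays 10, utility 15 - 10 = 5.
So bidding 10 beats truth here (5 > 0).

10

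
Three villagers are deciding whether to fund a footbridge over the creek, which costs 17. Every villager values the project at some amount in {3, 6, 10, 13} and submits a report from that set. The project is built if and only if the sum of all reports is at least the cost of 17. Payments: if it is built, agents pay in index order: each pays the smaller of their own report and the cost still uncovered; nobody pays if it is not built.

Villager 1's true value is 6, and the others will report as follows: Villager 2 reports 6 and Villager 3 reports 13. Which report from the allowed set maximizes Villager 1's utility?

Report 3: project built, pays 3, utility 6 - 3 = 3.
Report 6: project built, pays 6, utility 6 - 6 = 0.
Report 10: project built, pays 10, utility 6 - 10 = -4.
Report 13: project built, pays 13, utility 6 - 13 = -7.
The best choice is 3 with utility 3.

3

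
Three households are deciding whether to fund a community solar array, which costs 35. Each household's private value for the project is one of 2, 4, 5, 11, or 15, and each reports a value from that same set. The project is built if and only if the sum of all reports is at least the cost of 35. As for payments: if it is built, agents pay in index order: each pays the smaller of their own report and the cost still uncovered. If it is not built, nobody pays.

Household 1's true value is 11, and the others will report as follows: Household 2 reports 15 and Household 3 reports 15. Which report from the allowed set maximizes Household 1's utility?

Report 2: project not built, utility 0.
Report 4: project not built, utility 0.
Report 5: project built, pays 5, utility 11 - 5 = 6.
Report 11: project built, pays 11, utility 11 - 11 = 0.
Report 15: project built, pays 15, utility 11 - 15 = -4.
The best choice is 5 with utility 6.

5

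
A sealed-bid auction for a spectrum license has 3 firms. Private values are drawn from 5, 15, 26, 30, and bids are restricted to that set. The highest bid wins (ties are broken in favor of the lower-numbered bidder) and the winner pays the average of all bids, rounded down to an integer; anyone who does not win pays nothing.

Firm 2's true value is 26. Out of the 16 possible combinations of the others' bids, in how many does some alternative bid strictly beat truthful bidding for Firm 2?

6

Others bid (5, 5): truth gives 14; bid 15 gives 18 > 14. Violating.
Others bid (5, 15): truth gives 11; bid 15 gives 15 > 11. Violating.
Others bid (5, 30): truth gives 0; bid 30 gives 5 > 0. Violating.
Others bid (15, 30): truth gives 0; bid 30 gives 1 > 0. Violating.
Others bid (5, 26): truth gives 7; no alternative beats it.
Others bid (15, 5): truth gives 11; no alternative beats it.
(Checking all 16 profiles: 6 have a profitable deviation, 10 do not.)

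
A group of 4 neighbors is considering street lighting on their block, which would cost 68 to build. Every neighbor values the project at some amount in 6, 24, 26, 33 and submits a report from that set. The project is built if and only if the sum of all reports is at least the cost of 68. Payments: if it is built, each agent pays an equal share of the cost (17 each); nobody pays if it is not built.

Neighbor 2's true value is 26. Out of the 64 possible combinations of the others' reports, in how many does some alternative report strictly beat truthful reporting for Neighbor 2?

6

Others report (6, 6, 24): truth gives 0; report 33 gives 9 > 0. Violating.
Others report (6, 6, 26): truth gives 0; report 33 gives 9 > 0. Violating.
Others report (6, 24, 6): truth gives 0; report 33 gives 9 > 0. Violating.
Others report (6, 26, 6): truth gives 0; report 33 gives 9 > 0. Violating.
Others report (6, 6, 6): truth gives 0; no alternative beats it.
Others report (6, 6, 33): truth gives 9; no alternative beats it.
(Checking all 64 profiles: 6 have a profitable deviation, 58 do not.)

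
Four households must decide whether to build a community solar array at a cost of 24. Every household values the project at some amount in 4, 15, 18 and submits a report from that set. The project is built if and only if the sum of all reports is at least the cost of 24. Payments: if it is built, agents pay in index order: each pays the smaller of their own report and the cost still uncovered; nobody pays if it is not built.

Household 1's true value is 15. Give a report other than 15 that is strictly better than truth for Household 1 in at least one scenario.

4

Suppose Household 2 reports 4, Household 3 reports 4 and Household 4 reports 15.
Report 15: project built, pays 15, utility 15 - 15 = 0.
Report 4: project built, pays 4, utility 15 - 4 = 11.
So reporting 4 beats truth here (11 > 0).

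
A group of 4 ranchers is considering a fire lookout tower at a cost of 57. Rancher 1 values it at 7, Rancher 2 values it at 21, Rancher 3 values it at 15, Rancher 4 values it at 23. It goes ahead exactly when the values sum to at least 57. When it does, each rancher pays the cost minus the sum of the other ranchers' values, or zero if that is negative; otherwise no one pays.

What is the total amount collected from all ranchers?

32

Total value 66 ≥ cost 57, so it is built.
Rancher 1: others sum to 59; max(0, 57 - 59) = 0.
Rancher 2: others sum to 45; max(0, 57 - 45) = 12.
Rancher 3: others sum to 51; max(0, 57 - 51) = 6.
Rancher 4: others sum to 43; max(0, 57 - 43) = 14.
Total collected = 0 + 12 + 6 + 14 = 32.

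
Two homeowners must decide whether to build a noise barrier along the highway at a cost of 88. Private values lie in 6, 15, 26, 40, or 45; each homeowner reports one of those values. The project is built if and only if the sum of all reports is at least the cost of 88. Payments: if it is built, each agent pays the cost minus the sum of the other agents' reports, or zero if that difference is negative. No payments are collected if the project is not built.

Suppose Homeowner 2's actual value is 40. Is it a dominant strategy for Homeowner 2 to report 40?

Yes

Check each profile of the others' reports and compare truth against every alternative report.
Others report (6): truth gives 0, best alternative gives 0.
Others report (15): truth gives 0, best alternative gives 0.
Others report (26): truth gives 0, best alternative gives 0.
Others report (40): truth gives 0, best alternative gives 0.
Others report (45): truth gives 0, best alternative gives 0.
In every case the truthful report is at least as good as any alternative, so it is a dominant strategy.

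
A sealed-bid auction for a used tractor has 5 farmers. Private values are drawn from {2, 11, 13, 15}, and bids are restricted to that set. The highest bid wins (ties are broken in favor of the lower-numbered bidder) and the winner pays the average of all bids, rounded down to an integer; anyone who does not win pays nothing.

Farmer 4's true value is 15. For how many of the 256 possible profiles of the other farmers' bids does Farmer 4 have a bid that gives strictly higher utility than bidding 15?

13

Others bid (2, 2, 2, 2): truth gives 11; bid 11 gives 12 > 11. Violating.
Others bid (2, 2, 2, 11): truth gives 9; bid 11 gives 10 > 9. Violating.
Others bid (2, 2, 11, 11): truth gives 7; bid 13 gives 8 > 7. Violating.
Others bid (2, 11, 2, 11): truth gives 7; bid 13 gives 8 > 7. Violating.
Others bid (2, 2, 2, 13): truth gives 9; no alternative beats it.
Others bid (2, 2, 2, 15): truth gives 8; no alternative beats it.
(Checking all 256 profiles: 13 have a profitable deviation, 243 do not.)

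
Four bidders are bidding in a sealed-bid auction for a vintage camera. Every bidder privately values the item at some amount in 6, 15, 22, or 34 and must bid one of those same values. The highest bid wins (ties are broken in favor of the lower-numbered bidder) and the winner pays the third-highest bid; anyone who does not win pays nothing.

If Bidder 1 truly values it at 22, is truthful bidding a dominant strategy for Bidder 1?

Consider the case where Bidder 2 bids 6, Bidder 3 bids 6 and Bidder 4 bids 34.
Truthful bid 22: loses, pays 0, utility 0.
Bid 34 instead: wins, pays 6, utility 22 - 6 = 16.
Since 16 > 0, bidding 34 is strictly better here, so truthful bidding is not dominant.

No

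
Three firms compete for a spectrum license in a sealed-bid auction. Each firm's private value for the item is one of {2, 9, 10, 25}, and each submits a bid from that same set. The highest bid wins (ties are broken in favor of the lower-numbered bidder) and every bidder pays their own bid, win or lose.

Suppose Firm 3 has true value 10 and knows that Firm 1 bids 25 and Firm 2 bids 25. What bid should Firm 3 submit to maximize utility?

Bid 2: loses but pays 2, utility -2.
Bid 9: loses but pays 9, utility -9.
Bid 10: loses but pays 10, utility -10.
Bid 25: loses but pays 25, utility -25.
The best choice is 2 with utility -2.

2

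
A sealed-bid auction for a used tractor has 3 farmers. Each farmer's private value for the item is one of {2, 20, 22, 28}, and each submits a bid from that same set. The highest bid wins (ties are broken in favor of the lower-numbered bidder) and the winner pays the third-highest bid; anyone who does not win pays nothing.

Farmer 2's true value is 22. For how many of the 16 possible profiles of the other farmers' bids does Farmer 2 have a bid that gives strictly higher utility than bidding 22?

Others bid (2, 28): truth gives 0; bid 28 gives 20 > 0. Violating.
Others bid (20, 28): truth gives 0; bid 28 gives 2 > 0. Violating.
Others bid (22, 2): truth gives 0; bid 28 gives 20 > 0. Violating.
Others bid (22, 20): truth gives 0; bid 28 gives 2 > 0. Violating.
Others bid (2, 2): truth gives 20; no alternative beats it.
Others bid (2, 20): truth gives 20; no alternative beats it.
(Checking all 16 profiles: 4 have a profitable deviation, 12 do not.)

4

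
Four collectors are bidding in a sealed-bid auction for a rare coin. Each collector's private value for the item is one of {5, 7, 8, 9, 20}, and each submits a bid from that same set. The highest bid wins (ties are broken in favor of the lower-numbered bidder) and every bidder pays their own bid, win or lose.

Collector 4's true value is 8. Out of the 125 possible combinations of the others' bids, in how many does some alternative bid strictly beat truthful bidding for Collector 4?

Others bid (5, 5, 5): truth gives 0; bid 7 gives 1 > 0. Violating.
Others bid (5, 5, 8): truth gives -8; bid 9 gives -1 > -8. Violating.
Others bid (5, 5, 9): truth gives -8; bid 5 gives -5 > -8. Violating.
Others bid (5, 5, 20): truth gives -8; bid 5 gives -5 > -8. Violating.
Others bid (5, 5, 7): truth gives 0; no alternative beats it.
Others bid (5, 7, 5): truth gives 0; no alternative beats it.
(Checking all 125 profiles: 118 have a profitable deviation, 7 do not.)

118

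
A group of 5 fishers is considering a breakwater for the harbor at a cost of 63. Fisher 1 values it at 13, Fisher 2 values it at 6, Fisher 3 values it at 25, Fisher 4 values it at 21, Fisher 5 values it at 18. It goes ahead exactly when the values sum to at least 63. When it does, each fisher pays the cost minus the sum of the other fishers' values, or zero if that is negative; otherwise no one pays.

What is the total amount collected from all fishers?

6

Total value 83 ≥ cost 63, so it is built.
Fisher 1: others sum to 70; max(0, 63 - 70) = 0.
Fisher 2: others sum to 77; max(0, 63 - 77) = 0.
Fisher 3: others sum to 58; max(0, 63 - 58) = 5.
Fisher 4: others sum to 62; max(0, 63 - 62) = 1.
Fisher 5: others sum to 65; max(0, 63 - 65) = 0.
Total collected = 0 + 0 + 5 + 1 + 0 = 6.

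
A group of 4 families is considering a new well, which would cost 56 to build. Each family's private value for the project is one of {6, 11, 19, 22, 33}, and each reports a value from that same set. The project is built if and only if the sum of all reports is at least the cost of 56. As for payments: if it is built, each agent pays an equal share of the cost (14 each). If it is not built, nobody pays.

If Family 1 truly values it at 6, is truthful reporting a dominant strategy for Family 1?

Yes

Check each profile of the others' reports and compare truth against every alternative report.
Others report (6, 6, 33): truth gives 0, best alternative gives -8.
Others report (6, 19, 22): truth gives 0, best alternative gives -8.
Others report (6, 22, 19): truth gives 0, best alternative gives -8.
Others report (6, 33, 6): truth gives 0, best alternative gives -8.
Others report (11, 19, 19): truth gives 0, best alternative gives -8.
Others report (19, 6, 22): truth gives 0, best alternative gives -8.
(Remaining 119 profiles checked similarly; truth is weakly best in each.)
In every case the truthful report is at least as good as any alternative, so it is a dominant strategy.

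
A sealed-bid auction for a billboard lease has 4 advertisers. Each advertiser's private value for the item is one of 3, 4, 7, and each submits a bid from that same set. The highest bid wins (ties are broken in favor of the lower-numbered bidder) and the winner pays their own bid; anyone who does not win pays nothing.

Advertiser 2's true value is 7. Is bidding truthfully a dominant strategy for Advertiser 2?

No

Consider the case where Advertiser 1 bids 3, Advertiser 3 bids 3 and Advertiser 4 bids 3.
Truthful bid 7: wins, pays 7, utility 7 - 7 = 0.
Bid 4 instead: wins, pays 4, utility 7 - 4 = 3.
Since 3 > 0, bidding 4 is strictly better here, so truthful bidding is not dominant.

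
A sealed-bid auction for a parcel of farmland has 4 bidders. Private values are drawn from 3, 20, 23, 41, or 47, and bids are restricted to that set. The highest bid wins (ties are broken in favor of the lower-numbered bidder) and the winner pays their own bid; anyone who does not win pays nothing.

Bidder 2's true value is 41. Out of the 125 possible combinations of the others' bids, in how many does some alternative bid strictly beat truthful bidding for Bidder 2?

18

Others bid (3, 3, 3): truth gives 0; bid 20 gives 21 > 0. Violating.
Others bid (3, 3, 20): truth gives 0; bid 20 gives 21 > 0. Violating.
Others bid (3, 3, 23): truth gives 0; bid 23 gives 18 > 0. Violating.
Others bid (3, 20, 3): truth gives 0; bid 20 gives 21 > 0. Violating.
Others bid (3, 3, 41): truth gives 0; no alternative beats it.
Others bid (3, 3, 47): truth gives 0; no alternative beats it.
(Checking all 125 profiles: 18 have a profitable deviation, 107 do not.)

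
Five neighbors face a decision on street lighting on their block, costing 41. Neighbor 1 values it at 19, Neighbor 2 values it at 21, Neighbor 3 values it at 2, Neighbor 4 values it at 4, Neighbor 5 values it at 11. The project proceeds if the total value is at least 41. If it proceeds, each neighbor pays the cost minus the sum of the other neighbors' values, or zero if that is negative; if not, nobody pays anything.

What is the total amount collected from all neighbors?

Total value 57 ≥ cost 41, so it is built.
Neighbor 1: others sum to 38; max(0, 41 - 38) = 3.
Neighbor 2: others sum to 36; max(0, 41 - 36) = 5.
Neighbor 3: others sum to 55; max(0, 41 - 55) = 0.
Neighbor 4: others sum to 53; max(0, 41 - 53) = 0.
Neighbor 5: others sum to 46; max(0, 41 - 46) = 0.
Total collected = 3 + 5 + 0 + 0 + 0 = 8.

8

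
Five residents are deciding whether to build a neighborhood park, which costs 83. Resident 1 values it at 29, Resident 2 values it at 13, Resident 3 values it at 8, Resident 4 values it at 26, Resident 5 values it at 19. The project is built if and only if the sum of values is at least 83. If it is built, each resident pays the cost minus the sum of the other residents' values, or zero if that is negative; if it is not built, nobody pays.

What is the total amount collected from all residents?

Total value 95 ≥ cost 83, so it is built.
Resident 1: others sum to 66; max(0, 83 - 66) = 17.
Resident 2: others sum to 82; max(0, 83 - 82) = 1.
Resident 3: others sum to 87; max(0, 83 - 87) = 0.
Resident 4: others sum to 69; max(0, 83 - 69) = 14.
Resident 5: others sum to 76; max(0, 83 - 76) = 7.
Total collected = 17 + 1 + 0 + 14 + 7 = 39.

39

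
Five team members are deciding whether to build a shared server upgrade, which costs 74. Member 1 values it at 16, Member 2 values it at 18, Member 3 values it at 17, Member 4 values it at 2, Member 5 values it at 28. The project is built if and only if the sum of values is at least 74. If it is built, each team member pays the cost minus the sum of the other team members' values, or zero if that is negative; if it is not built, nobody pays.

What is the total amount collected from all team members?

51

Total value 81 ≥ cost 74, so it is built.
Member 1: others sum to 65; max(0, 74 - 65) = 9.
Member 2: others sum to 63; max(0, 74 - 63) = 11.
Member 3: others sum to 64; max(0, 74 - 64) = 10.
Member 4: others sum to 79; max(0, 74 - 79) = 0.
Member 5: others sum to 53; max(0, 74 - 53) = 21.
Total collected = 9 + 11 + 10 + 0 + 21 = 51.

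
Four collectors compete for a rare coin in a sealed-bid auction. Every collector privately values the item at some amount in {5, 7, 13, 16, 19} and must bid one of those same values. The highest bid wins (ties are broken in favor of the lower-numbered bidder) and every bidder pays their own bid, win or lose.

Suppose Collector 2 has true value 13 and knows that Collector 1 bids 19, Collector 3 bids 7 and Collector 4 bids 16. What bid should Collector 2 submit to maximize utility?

Bid 5: loses but pays 5, utility -5.
Bid 7: loses but pays 7, utility -7.
Bid 13: loses but pays 13, utility -13.
Bid 16: loses but pays 16, utility -16.
Bid 19: loses but pays 19, utility -19.
The best choice is 5 with utility -5.

5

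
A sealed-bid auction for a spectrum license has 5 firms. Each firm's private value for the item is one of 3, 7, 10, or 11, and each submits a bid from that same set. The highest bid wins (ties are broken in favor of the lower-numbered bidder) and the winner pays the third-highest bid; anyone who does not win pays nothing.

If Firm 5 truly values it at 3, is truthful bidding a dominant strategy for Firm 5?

Check each profile of the others' bids and compare truth against every alternative bid.
Others bid (3, 3, 3, 3): truth gives 0, best alternative gives 0.
Others bid (3, 3, 3, 7): truth gives 0, best alternative gives 0.
Others bid (3, 3, 3, 10): truth gives 0, best alternative gives 0.
Others bid (3, 3, 3, 11): truth gives 0, best alternative gives 0.
Others bid (3, 3, 7, 3): truth gives 0, best alternative gives 0.
Others bid (3, 3, 7, 7): truth gives 0, best alternative gives 0.
(Remaining 250 profiles checked similarly; truth is weakly best in each.)
In every case the truthful bid is at least as good as any alternative, so it is a dominant strategy.

Yes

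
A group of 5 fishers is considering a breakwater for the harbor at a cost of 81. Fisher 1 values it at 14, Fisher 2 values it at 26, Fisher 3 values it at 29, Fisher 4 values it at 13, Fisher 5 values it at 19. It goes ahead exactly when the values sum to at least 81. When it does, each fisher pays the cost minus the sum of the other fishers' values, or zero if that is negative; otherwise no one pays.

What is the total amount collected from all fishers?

15

Total value 101 ≥ cost 81, so it is built.
Fisher 1: others sum to 87; max(0, 81 - 87) = 0.
Fisher 2: others sum to 75; max(0, 81 - 75) = 6.
Fisher 3: others sum to 72; max(0, 81 - 72) = 9.
Fisher 4: others sum to 88; max(0, 81 - 88) = 0.
Fisher 5: others sum to 82; max(0, 81 - 82) = 0.
Total collected = 0 + 6 + 9 + 0 + 0 = 15.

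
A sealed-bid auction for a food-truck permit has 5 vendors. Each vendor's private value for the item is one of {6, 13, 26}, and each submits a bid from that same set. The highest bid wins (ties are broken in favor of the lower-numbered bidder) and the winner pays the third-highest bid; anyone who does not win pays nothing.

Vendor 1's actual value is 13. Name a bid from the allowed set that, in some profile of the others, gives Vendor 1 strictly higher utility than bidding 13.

Suppose Vendor 2 bids 6, Vendor 3 bids 6, Vendor 4 bids 6 and Vendor 5 bids 26.
Bid 13: loses, pays 0, utility 0.
Bid 26: wins, pays 6, utility 13 - 6 = 7.
So bidding 26 beats truth here (7 > 0).

26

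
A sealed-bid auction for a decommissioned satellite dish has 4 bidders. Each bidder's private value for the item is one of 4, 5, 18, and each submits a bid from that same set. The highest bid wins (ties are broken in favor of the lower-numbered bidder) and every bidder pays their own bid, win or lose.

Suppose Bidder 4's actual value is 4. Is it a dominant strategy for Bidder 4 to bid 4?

No

Consider the case where Bidder 1 bids 4, Bidder 2 bids 4 and Bidder 3 bids 4.
Truthful bid 4: loses but pays 4, utility -4.
Bid 5 instead: wins, pays 5, utility 4 - 5 = -1.
Since -1 > -4, bidding 5 is strictly better here, so truthful bidding is not dominant.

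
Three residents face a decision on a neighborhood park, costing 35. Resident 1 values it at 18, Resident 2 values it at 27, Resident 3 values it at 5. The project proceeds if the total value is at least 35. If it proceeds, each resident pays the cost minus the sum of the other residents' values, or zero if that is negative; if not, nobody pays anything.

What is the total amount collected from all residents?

Total value 50 ≥ cost 35, so it is built.
Resident 1: others sum to 32; max(0, 35 - 32) = 3.
Resident 2: others sum to 23; max(0, 35 - 23) = 12.
Resident 3: others sum to 45; max(0, 35 - 45) = 0.
Total collected = 3 + 12 + 0 = 15.

15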